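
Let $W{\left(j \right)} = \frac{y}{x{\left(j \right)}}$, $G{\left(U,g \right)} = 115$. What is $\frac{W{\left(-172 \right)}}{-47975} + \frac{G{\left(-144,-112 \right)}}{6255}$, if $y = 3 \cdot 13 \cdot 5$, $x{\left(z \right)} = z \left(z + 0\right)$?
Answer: $\frac{6528696251}{355106958480} \approx 0.018385$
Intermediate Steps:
$x{\left(z \right)} = z^{2}$ ($x{\left(z \right)} = z z = z^{2}$)
$y = 195$ ($y = 39 \cdot 5 = 195$)
$W{\left(j \right)} = \frac{195}{j^{2}}$
$\frac{W{\left(-172 \right)}}{-47975} + \frac{G{\left(-144,-112 \right)}}{6255} = \frac{195 \cdot \frac{1}{29584}}{-47975} + \frac{115}{6255} = 195 \cdot \frac{1}{29584} \left(- \frac{1}{47975}\right) + 115 \cdot \frac{1}{6255} = \frac{195}{29584} \left(- \frac{1}{47975}\right) + \frac{23}{1251} = - \frac{39}{283858480} + \frac{23}{1251} = \frac{6528696251}{355106958480}$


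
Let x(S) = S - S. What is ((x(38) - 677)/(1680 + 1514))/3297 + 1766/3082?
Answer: 9297492437/16227682338 ≈ 0.57294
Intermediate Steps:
x(S) = 0
((x(38) - 677)/(1680 + 1514))/3297 + 1766/3082 = ((0 - 677)/(1680 + 1514))/3297 + 1766/3082 = -677/3194*(1/3297) + 1766*(1/3082) = -677*1/3194*(1/3297) + 883/1541 = -677/3194*1/3297 + 883/1541 = -677/10530618 + 883/1541 = 9297492437/16227682338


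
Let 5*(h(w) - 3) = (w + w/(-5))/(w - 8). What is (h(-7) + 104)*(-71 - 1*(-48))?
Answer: -923519/375 ≈ -2462.7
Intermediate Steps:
h(w) = 3 + 4*w/(25*(-8 + w)) (h(w) = 3 + ((w + w/(-5))/(w - 8))/5 = 3 + ((w + w*(-⅕))/(-8 + w))/5 = 3 + ((w - w/5)/(-8 + w))/5 = 3 + ((4*w/5)/(-8 + w))/5 = 3 + (4*w/(5*(-8 + w)))/5 = 3 + 4*w/(25*(-8 + w)))
(h(-7) + 104)*(-71 - 1*(-48)) = ((-600 + 79*(-7))/(25*(-8 - 7)) + 104)*(-71 - 1*(-48)) = ((1/25)*(-600 - 553)/(-15) + 104)*(-71 + 48) = ((1/25)*(-1/15)*(-1153) + 104)*(-23) = (1153/375 + 104)*(-23) = (40153/375)*(-23) = -923519/375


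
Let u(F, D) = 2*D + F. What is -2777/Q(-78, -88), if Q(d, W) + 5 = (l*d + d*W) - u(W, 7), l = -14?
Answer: -2777/8025 ≈ -0.34604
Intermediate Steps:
u(F, D) = F + 2*D
Q(d, W) = -19 - W - 14*d + W*d (Q(d, W) = -5 + ((-14*d + d*W) - (W + 2*7)) = -5 + ((-14*d + W*d) - (W + 14)) = -5 + ((-14*d + W*d) - (14 + W)) = -5 + ((-14*d + W*d) + (-14 - W)) = -5 + (-14 - W - 14*d + W*d) = -19 - W - 14*d + W*d)
-2777/Q(-78, -88) = -2777/(-19 - 1*(-88) - 14*(-78) - 88*(-78)) = -2777/(-19 + 88 + 1092 + 6864) = -2777/8025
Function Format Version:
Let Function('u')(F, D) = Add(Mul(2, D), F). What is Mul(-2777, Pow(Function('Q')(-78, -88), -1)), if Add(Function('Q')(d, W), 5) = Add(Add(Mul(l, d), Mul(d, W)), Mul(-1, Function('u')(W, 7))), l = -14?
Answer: Rational(-2777, 8025) ≈ -0.34604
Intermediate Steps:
Function('u')(F, D) = Add(F, Mul(2, D))
Function('Q')(d, W) = Add(-19, Mul(-1, W), Mul(-14, d), Mul(W, d)) (Function('Q')(d, W) = Add(-5, Add(Add(Mul(-14, d), Mul(d, W)), Mul(-1, Add(W, Mul(2, 7))))) = Add(-5, Add(Add(Mul(-14, d), Mul(W, d)), Mul(-1, Add(W, 14)))) = Add(-5, Add(Add(Mul(-14, d), Mul(W, d)), Mul(-1, Add(14, W)))) = Add(-5, Add(Add(Mul(-14, d), Mul(W, d)), Add(-14, Mul(-1, W)))) = Add(-5, Add(-14, Mul(-1, W), Mul(-14, d), Mul(W, d))) = Add(-19, Mul(-1, W), Mul(-14, d), Mul(W, d)))
Mul(-2777, Pow(Function('Q')(-78, -88), -1)) = Mul(-2777, Pow(Add(-19, Mul(-1, -88), Mul(-14, -78), Mul(-88, -78)), -1)) = Mul(-2777, Pow(Add(-19, 88, 1092, 6864), -1)) = Mul(-2777, Pow(8025, -1)) = Mul(-2777, Rational(1, 8025)) = Rational(-2777, 8025)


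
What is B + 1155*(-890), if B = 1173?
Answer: -1026777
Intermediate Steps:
B + 1155*(-890) = 1173 + 1155*(-890) = 1173 - 1027950 = -1026777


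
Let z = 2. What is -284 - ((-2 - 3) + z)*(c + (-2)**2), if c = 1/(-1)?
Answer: -275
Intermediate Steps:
c = -1
-284 - ((-2 - 3) + z)*(c + (-2)**2) = -284 - ((-2 - 3) + 2)*(-1 + (-2)**2) = -284 - (-5 + 2)*(-1 + 4) = -284 - (-3)*3 = -284 - 1*(-9) = -284 + 9 = -275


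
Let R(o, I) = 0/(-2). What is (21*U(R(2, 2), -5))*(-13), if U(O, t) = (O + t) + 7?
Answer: -546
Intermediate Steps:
R(o, I) = 0 (R(o, I) = 0*(-1/2) = 0)
U(O, t) = 7 + O + t
(21*U(R(2, 2), -5))*(-13) = (21*(7 + 0 - 5))*(-13) = (21*2)*(-13) = 42*(-13) = -546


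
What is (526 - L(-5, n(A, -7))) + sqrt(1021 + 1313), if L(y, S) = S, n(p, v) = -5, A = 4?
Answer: 531 + sqrt(2334) ≈ 579.31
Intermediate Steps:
(526 - L(-5, n(A, -7))) + sqrt(1021 + 1313) = (526 - 1*(-5)) + sqrt(1021 + 1313) = (526 + 5) + sqrt(2334) = 531 + sqrt(2334)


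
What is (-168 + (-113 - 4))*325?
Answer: -92625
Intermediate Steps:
(-168 + (-113 - 4))*325 = (-168 - 117)*325 = -285*325 = -92625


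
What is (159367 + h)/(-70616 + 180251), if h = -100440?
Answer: 58927/109635 ≈ 0.53748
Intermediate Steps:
(159367 + h)/(-70616 + 180251) = (159367 - 100440)/(-70616 + 180251) = 58927/109635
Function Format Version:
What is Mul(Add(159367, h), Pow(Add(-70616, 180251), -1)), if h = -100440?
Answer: Rational(58927, 109635) ≈ 0.53748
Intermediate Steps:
Mul(Add(159367, h), Pow(Add(-70616, 180251), -1)) = Mul(Add(159367, -100440), Pow(Add(-70616, 180251), -1)) = Mul(58927, Pow(109635, -1)) = Mul(58927, Rational(1, 109635)) = Rational(58927, 109635)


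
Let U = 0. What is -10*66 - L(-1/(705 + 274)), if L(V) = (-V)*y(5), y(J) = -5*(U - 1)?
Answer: -646145/979 ≈ -660.00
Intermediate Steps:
y(J) = 5 (y(J) = -5*(0 - 1) = -5*(-1) = 5)
L(V) = -5*V (L(V) = -V*5 = -5*V)
-10*66 - L(-1/(705 + 274)) = -10*66 - (-5)*(-1/(705 + 274)) = -660 - (-5)*(-1/979) = -660 - (-5)*(-1*1/979) = -660 - (-5)*(-1)/979 = -660 - 1*5/979 = -660 - 5/979 = -646145/979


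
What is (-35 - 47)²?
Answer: 6724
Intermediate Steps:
(-35 - 47)² = (-82)² = 6724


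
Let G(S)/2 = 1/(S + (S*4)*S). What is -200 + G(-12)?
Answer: -56399/282 ≈ -200.00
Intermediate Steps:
G(S) = 2/(S + 4*S**2) (G(S) = 2/(S + (S*4)*S) = 2/(S + (4*S)*S) = 2/(S + 4*S**2))
-200 + G(-12) = -200 + 2/(-12*(1 + 4*(-12))) = -200 + 2*(-1/12)/(1 - 48) = -200 + 2*(-1/12)/(-47) = -200 + 2*(-1/12)*(-1/47) = -200 + 1/282 = -56399/282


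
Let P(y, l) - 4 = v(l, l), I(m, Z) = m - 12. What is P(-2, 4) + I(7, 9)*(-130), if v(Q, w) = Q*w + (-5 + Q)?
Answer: 669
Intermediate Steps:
v(Q, w) = -5 + Q + Q*w
I(m, Z) = -12 + m
P(y, l) = -1 + l + l² (P(y, l) = 4 + (-5 + l + l*l) = 4 + (-5 + l + l²) = -1 + l + l²)
P(-2, 4) + I(7, 9)*(-130) = (-1 + 4 + 4²) + (-12 + 7)*(-130) = (-1 + 4 + 16) - 5*(-130) = 19 + 650 = 669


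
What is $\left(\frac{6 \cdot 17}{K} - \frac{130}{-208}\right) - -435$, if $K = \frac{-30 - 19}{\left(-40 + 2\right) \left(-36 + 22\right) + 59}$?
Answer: $- \frac{311491}{392} \approx -794.62$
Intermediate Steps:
$K = - \frac{49}{591}$ ($K = - \frac{49}{\left(-38\right) \left(-14\right) + 59} = - \frac{49}{532 + 59} = - \frac{49}{591} \approx -0.08291$)
$\left(\frac{6 \cdot 17}{K} - \frac{130}{-208}\right) - -435 = \left(\frac{6 \cdot 17}{- \frac{49}{591}} - \frac{130}{-208}\right) - -435 = \left(102 \left(- \frac{591}{49}\right) - - \frac{5}{8}\right) + 435 = \left(- \frac{60282}{49} + \frac{5}{8}\right) + 435 = - \frac{482011}{392} + 435 = - \frac{311491}{392}$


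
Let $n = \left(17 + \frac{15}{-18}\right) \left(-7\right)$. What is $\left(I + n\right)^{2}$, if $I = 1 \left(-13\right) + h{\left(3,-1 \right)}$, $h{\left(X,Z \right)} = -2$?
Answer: $\frac{591361}{36} \approx 16427.0$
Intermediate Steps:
$I = -15$ ($I = 1 \left(-13\right) - 2 = -13 - 2 = -15$)
$n = - \frac{679}{6}$ ($n = \left(17 + 15 \left(- \frac{1}{18}\right)\right) \left(-7\right) = \left(17 - \frac{5}{6}\right) \left(-7\right) = \frac{97}{6} \left(-7\right) = - \frac{679}{6} \approx -113.17$)
$\left(I + n\right)^{2} = \left(-15 - \frac{679}{6}\right)^{2} = \left(- \frac{769}{6}\right)^{2} = \frac{591361}{36}$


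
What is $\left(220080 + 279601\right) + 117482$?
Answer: $617163$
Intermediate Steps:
$\left(220080 + 279601\right) + 117482 = 499681 + 117482 = 617163$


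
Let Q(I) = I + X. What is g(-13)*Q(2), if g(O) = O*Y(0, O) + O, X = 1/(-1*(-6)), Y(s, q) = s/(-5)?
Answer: -169/6 ≈ -28.167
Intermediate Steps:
Y(s, q) = -s/5 (Y(s, q) = s*(-⅕) = -s/5)
X = ⅙ (X = 1/6 = ⅙ ≈ 0.16667)
Q(I) = ⅙ + I (Q(I) = I + ⅙ = ⅙ + I)
g(O) = O (g(O) = O*(-⅕*0) + O = O*0 + O = 0 + O = O)
g(-13)*Q(2) = -13*(⅙ + 2) = -13*13/6 = -169/6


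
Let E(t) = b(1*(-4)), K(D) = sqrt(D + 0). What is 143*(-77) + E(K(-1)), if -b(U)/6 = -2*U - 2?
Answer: -11047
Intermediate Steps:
K(D) = sqrt(D)
b(U) = 12 + 12*U (b(U) = -6*(-2*U - 2) = -6*(-2 - 2*U) = 12 + 12*U)
E(t) = -36 (E(t) = 12 + 12*(1*(-4)) = 12 + 12*(-4) = 12 - 48 = -36)
143*(-77) + E(K(-1)) = 143*(-77) - 36 = -11011 - 36 = -11047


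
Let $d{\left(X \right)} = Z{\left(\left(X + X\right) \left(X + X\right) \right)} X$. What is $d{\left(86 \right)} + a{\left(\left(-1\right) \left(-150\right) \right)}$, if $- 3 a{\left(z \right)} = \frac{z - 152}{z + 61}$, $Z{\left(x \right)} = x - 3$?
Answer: $\frac{1610330480}{633} \approx 2.544 \cdot 10^{6}$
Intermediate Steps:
$Z{\left(x \right)} = -3 + x$ ($Z{\left(x \right)} = x - 3 = -3 + x$)
$a{\left(z \right)} = - \frac{-152 + z}{3 \left(61 + z\right)}$ ($a{\left(z \right)} = - \frac{\left(z - 152\right) \frac{1}{z + 61}}{3} = - \frac{\left(-152 + z\right) \frac{1}{61 + z}}{3} = - \frac{\frac{1}{61 + z} \left(-152 + z\right)}{3} = - \frac{-152 + z}{3 \left(61 + z\right)}$)
$d{\left(X \right)} = X \left(-3 + 4 X^{2}\right)$ ($d{\left(X \right)} = \left(-3 + \left(X + X\right) \left(X + X\right)\right) X = \left(-3 + 2 X 2 X\right) X = \left(-3 + 4 X^{2}\right) X = X \left(-3 + 4 X^{2}\right)$)
$d{\left(86 \right)} + a{\left(\left(-1\right) \left(-150\right) \right)} = 86 \left(-3 + 4 \cdot 86^{2}\right) + \frac{152 - \left(-1\right) \left(-150\right)}{3 \left(61 - -150\right)} = 86 \left(-3 + 4 \cdot 7396\right) + \frac{152 - 150}{3 \left(61 + 150\right)} = 86 \left(-3 + 29584\right) + \frac{152 - 150}{3 \cdot 211} = 86 \cdot 29581 + \frac{1}{3} \cdot \frac{1}{211} \cdot 2 = 2543966 + \frac{2}{633} = \frac{1610330480}{633}$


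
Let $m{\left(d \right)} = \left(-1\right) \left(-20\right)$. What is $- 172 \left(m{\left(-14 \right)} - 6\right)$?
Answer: $-2408$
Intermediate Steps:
$m{\left(d \right)} = 20$
$- 172 \left(m{\left(-14 \right)} - 6\right) = - 172 \left(20 - 6\right) = \left(-172\right) 14 = -2408$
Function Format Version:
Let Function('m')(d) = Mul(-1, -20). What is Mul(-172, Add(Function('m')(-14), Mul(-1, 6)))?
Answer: -2408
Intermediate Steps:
Function('m')(d) = 20
Mul(-172, Add(Function('m')(-14), Mul(-1, 6))) = Mul(-172, Add(20, Mul(-1, 6))) = Mul(-172, Add(20, -6)) = Mul(-172, 14) = -2408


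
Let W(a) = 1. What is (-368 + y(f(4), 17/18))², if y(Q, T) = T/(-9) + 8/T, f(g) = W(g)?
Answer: 980957527489/7584516 ≈ 1.2934e+5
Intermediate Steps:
f(g) = 1
y(Q, T) = 8/T - T/9 (y(Q, T) = T*(-⅑) + 8/T = -T/9 + 8/T = 8/T - T/9)
(-368 + y(f(4), 17/18))² = (-368 + (8/((17/18)) - 17/(9*18)))² = (-368 + (8/((17*(1/18))) - 17/(9*18)))² = (-368 + (8/(17/18) - ⅑*17/18))² = (-368 + (8*(18/17) - 17/162))² = (-368 + (144/17 - 17/162))² = (-368 + 23039/2754)² = (-990433/2754)² = 980957527489/7584516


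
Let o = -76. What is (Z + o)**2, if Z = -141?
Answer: 47089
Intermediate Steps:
(Z + o)**2 = (-141 - 76)**2 = (-217)**2 = 47089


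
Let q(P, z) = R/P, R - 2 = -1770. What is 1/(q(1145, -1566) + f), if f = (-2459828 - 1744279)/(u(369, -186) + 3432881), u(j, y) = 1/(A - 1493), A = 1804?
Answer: -1222431760840/3384624236021 ≈ -0.36117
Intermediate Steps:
R = -1768 (R = 2 - 1770 = -1768)
u(j, y) = 1/311 (u(j, y) = 1/(1804 - 1493) = 1/311)
f = -1307477277/1067625992 (f = (-2459828 - 1744279)/(1/311 + 3432881) = -4204107/1067625992/311 = -4204107*311/1067625992 = -1307477277/1067625992 ≈ -1.2247)
q(P, z) = -1768/P
1/(q(1145, -1566) + f) = 1/(-1768/1145 - 1307477277/1067625992) = 1/(-3384624236021/1222431760840) = -1222431760840/3384624236021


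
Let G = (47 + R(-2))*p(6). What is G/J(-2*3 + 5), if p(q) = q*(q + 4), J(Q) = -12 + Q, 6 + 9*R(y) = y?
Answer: -8300/39 ≈ -212.82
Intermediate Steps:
R(y) = -⅔ + y/9
p(q) = q*(4 + q)
G = 8300/3 (G = (47 + (-⅔ + (⅑)*(-2)))*(6*(4 + 6)) = (47 + (-⅔ - 2/9))*(6*10) = (47 - 8/9)*60 = (415/9)*60 = 8300/3 ≈ 2766.7)
G/J(-2*3 + 5) = 8300/(3*(-12 + (-2*3 + 5))) = 8300/(3*(-12 + (-6 + 5))) = 8300/(3*(-12 - 1)) = (8300/3)/(-13) = (8300/3)*(-1/13) = -8300/39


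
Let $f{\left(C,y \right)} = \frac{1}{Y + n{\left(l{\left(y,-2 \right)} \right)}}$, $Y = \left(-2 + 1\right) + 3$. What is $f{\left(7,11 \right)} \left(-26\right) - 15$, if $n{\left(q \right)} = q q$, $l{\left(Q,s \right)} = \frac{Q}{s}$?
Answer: $- \frac{2039}{129} \approx -15.806$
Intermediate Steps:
$n{\left(q \right)} = q^{2}$
$Y = 2$ ($Y = -1 + 3 = 2$)
$f{\left(C,y \right)} = \frac{1}{2 + \frac{y^{2}}{4}}$ ($f{\left(C,y \right)} = \frac{1}{2 + \left(\frac{y}{-2}\right)^{2}} = \frac{1}{2 + \left(y \left(- \frac{1}{2}\right)\right)^{2}} = \frac{1}{2 + \left(- \frac{y}{2}\right)^{2}} = \frac{1}{2 + \frac{y^{2}}{4}}$)
$f{\left(7,11 \right)} \left(-26\right) - 15 = \frac{4}{8 + 11^{2}} \left(-26\right) - 15 = \frac{4}{8 + 121} \left(-26\right) - 15 = \frac{4}{129} \left(-26\right) - 15 = - \frac{104}{129} - 15 = - \frac{2039}{129}$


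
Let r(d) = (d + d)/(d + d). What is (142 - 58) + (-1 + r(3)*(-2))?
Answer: 81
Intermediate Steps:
r(d) = 1 (r(d) = (2*d)/((2*d)) = (2*d)*(1/(2*d)) = 1)
(142 - 58) + (-1 + r(3)*(-2)) = (142 - 58) + (-1 + 1*(-2)) = 84 + (-1 - 2) = 84 - 3 = 81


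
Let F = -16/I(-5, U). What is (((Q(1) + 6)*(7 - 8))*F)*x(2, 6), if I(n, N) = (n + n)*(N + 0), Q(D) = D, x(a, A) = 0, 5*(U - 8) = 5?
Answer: 0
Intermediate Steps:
U = 9 (U = 8 + (1/5)*5 = 8 + 1 = 9)
I(n, N) = 2*N*n (I(n, N) = (2*n)*N = 2*N*n)
F = 8/45 (F = -16/(2*9*(-5)) = -16/(-90) = -16*(-1/90) = 8/45 ≈ 0.17778)
(((Q(1) + 6)*(7 - 8))*F)*x(2, 6) = (((1 + 6)*(7 - 8))*(8/45))*0 = ((7*(-1))*(8/45))*0 = -7*8/45*0 = -56/45*0 = 0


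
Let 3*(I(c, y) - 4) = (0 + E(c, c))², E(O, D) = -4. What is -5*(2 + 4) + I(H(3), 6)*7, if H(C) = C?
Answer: 106/3 ≈ 35.333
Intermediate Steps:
I(c, y) = 28/3 (I(c, y) = 4 + (0 - 4)²/3 = 4 + (⅓)*(-4)² = 4 + (⅓)*16 = 4 + 16/3 = 28/3)
-5*(2 + 4) + I(H(3), 6)*7 = -5*(2 + 4) + (28/3)*7 = -5*6 + 196/3 = -30 + 196/3 = 106/3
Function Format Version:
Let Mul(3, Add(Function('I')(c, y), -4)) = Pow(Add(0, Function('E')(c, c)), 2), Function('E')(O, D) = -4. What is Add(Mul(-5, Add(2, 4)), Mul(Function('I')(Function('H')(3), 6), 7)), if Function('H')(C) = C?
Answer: Rational(106, 3) ≈ 35.333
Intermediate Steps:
Function('I')(c, y) = Rational(28, 3) (Function('I')(c, y) = Add(4, Mul(Rational(1, 3), Pow(Add(0, -4), 2))) = Add(4, Mul(Rational(1, 3), Pow(-4, 2))) = Add(4, Mul(Rational(1, 3), 16)) = Add(4, Rational(16, 3)) = Rational(28, 3))
Add(Mul(-5, Add(2, 4)), Mul(Function('I')(Function('H')(3), 6), 7)) = Add(Mul(-5, Add(2, 4)), Mul(Rational(28, 3), 7)) = Add(Mul(-5, 6), Rational(196, 3)) = Add(-30, Rational(196, 3)) = Rational(106, 3)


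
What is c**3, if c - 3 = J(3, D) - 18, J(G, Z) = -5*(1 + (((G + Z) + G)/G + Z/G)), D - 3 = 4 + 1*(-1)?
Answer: -125000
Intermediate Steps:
D = 6 (D = 3 + (4 + 1*(-1)) = 3 + (4 - 1) = 3 + 3 = 6)
J(G, Z) = -5 - 5*Z/G - 5*(Z + 2*G)/G (J(G, Z) = -5*(1 + ((Z + 2*G)/G + Z/G)) = -5*(1 + (Z/G + (Z + 2*G)/G)) = -5*(1 + Z/G + (Z + 2*G)/G) = -5 - 5*Z/G - 5*(Z + 2*G)/G)
c = -50 (c = 3 + ((-15 - 10*6/3) - 18) = 3 + ((-15 - 10*6*1/3) - 18) = 3 + ((-15 - 20) - 18) = 3 + (-35 - 18) = 3 - 53 = -50)
c**3 = (-50)**3 = -125000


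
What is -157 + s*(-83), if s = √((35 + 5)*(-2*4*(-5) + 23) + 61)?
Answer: -157 - 83*√2581 ≈ -4373.7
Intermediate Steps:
s = √2581 (s = √(40*(-8*(-5) + 23) + 61) = √(40*(40 + 23) + 61) = √(40*63 + 61) = √(2520 + 61) = √2581 ≈ 50.804)
-157 + s*(-83) = -157 + √2581*(-83) = -157 - 83*√2581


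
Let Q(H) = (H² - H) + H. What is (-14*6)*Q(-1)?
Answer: -84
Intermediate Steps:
Q(H) = H²
(-14*6)*Q(-1) = -14*6*(-1)² = -84*1 = -84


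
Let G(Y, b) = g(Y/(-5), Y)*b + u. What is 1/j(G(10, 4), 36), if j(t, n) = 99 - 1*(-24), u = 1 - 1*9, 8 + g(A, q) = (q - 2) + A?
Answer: 1/123 ≈ 0.0081301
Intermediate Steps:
g(A, q) = -10 + A + q (g(A, q) = -8 + ((q - 2) + A) = -8 + ((-2 + q) + A) = -8 + (-2 + A + q) = -10 + A + q)
u = -8 (u = 1 - 9 = -8)
G(Y, b) = -8 + b*(-10 + 4*Y/5) (G(Y, b) = (-10 + Y/(-5) + Y)*b - 8 = (-10 + Y*(-⅕) + Y)*b - 8 = (-10 - Y/5 + Y)*b - 8 = (-10 + 4*Y/5)*b - 8 = b*(-10 + 4*Y/5) - 8 = -8 + b*(-10 + 4*Y/5))
j(t, n) = 123 (j(t, n) = 99 + 24 = 123)
1/j(G(10, 4), 36) = 1/123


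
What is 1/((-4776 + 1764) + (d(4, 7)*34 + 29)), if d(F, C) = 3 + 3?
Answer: -1/2779 ≈ -0.00035984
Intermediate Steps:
d(F, C) = 6
1/((-4776 + 1764) + (d(4, 7)*34 + 29)) = 1/((-4776 + 1764) + (6*34 + 29)) = 1/(-3012 + (204 + 29)) = 1/(-3012 + 233) = 1/(-2779) = -1/2779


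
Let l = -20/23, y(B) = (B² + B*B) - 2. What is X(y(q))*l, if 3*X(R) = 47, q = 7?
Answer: -940/69 ≈ -13.623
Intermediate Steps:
y(B) = -2 + 2*B² (y(B) = (B² + B²) - 2 = 2*B² - 2 = -2 + 2*B²)
X(R) = 47/3 (X(R) = (⅓)*47 = 47/3)
l = -20/23 (l = -20*1/23 = -20/23 ≈ -0.86957)
X(y(q))*l = (47/3)*(-20/23) = -940/69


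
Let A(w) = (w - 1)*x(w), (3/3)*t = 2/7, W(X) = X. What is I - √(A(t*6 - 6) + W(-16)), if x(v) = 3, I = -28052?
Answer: -28052 - I*√1561/7 ≈ -28052.0 - 5.6442*I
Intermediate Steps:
t = 2/7 ≈ 0.28571
A(w) = -3 + 3*w (A(w) = (w - 1)*3 = (-1 + w)*3 = -3 + 3*w)
I - √(A(t*6 - 6) + W(-16)) = -28052 - √((-3 + 3*((2/7)*6 - 6)) - 16) = -28052 - √((-3 + 3*(12/7 - 6)) - 16) = -28052 - √((-3 + 3*(-30/7)) - 16) = -28052 - √((-3 - 90/7) - 16) = -28052 - √(-111/7 - 16) = -28052 - √(-223/7) = -28052 - I*√1561/7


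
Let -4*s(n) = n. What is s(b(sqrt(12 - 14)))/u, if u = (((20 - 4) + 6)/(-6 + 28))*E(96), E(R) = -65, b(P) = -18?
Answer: -9/130 ≈ -0.069231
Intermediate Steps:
s(n) = -n/4
u = -65 (u = (((20 - 4) + 6)/(-6 + 28))*(-65) = ((16 + 6)/22)*(-65) = (22*(1/22))*(-65) = 1*(-65) = -65)
s(b(sqrt(12 - 14)))/u = -1/4*(-18)/(-65) = (9/2)*(-1/65) = -9/130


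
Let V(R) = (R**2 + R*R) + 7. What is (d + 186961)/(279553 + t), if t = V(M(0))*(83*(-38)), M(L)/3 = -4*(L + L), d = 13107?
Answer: 200068/257475 ≈ 0.77704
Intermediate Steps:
M(L) = -24*L (M(L) = 3*(-4*(L + L)) = 3*(-8*L) = -24*L)
V(R) = 7 + 2*R**2 (V(R) = (R**2 + R**2) + 7 = 2*R**2 + 7 = 7 + 2*R**2)
t = -22078 (t = (7 + 2*(-24*0)**2)*(83*(-38)) = (7 + 2*0**2)*(-3154) = (7 + 2*0)*(-3154) = (7 + 0)*(-3154) = 7*(-3154) = -22078)
(d + 186961)/(279553 + t) = (13107 + 186961)/(279553 - 22078) = 200068/257475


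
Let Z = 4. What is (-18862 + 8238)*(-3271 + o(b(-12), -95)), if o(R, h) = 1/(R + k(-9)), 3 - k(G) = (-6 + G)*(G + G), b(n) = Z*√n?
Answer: 828015500544/23827 + 84992*I*√3/71481 ≈ 3.4751e+7 + 2.0594*I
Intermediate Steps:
b(n) = 4*√n
k(G) = 3 - 2*G*(-6 + G) (k(G) = 3 - (-6 + G)*(G + G) = 3 - (-6 + G)*2*G = 3 - 2*G*(-6 + G))
o(R, h) = 1/(-267 + R) (o(R, h) = 1/(R + (3 - 2*(-9)² + 12*(-9))) = 1/(R + (3 - 2*81 - 108)) = 1/(R + (3 - 162 - 108)) = 1/(R - 267) = 1/(-267 + R))
(-18862 + 8238)*(-3271 + o(b(-12), -95)) = (-18862 + 8238)*(-3271 + 1/(-267 + 4*√(-12))) = -10624*(-3271 + 1/(-267 + 4*(2*I*√3))) = -10624*(-3271 + 1/(-267 + 8*I*√3)) = 34751104 - 10624/(-267 + 8*I*√3)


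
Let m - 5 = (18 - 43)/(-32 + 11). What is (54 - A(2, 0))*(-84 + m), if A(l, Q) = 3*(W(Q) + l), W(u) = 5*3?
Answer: -1634/7 ≈ -233.43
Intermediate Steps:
W(u) = 15
A(l, Q) = 45 + 3*l (A(l, Q) = 3*(15 + l) = 45 + 3*l)
m = 130/21 (m = 5 + (18 - 43)/(-32 + 11) = 5 - 25/(-21) = 5 - 25*(-1/21) = 5 + 25/21 = 130/21 ≈ 6.1905)
(54 - A(2, 0))*(-84 + m) = (54 - (45 + 3*2))*(-84 + 130/21) = (54 - (45 + 6))*(-1634/21) = (54 - 1*51)*(-1634/21) = (54 - 51)*(-1634/21) = 3*(-1634/21) = -1634/7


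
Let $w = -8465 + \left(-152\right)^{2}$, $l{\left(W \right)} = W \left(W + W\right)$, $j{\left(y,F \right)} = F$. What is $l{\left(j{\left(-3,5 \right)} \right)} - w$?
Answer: $-14589$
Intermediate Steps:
$l{\left(W \right)} = 2 W^{2}$ ($l{\left(W \right)} = W 2 W = 2 W^{2}$)
$w = 14639$ ($w = -8465 + 23104 = 14639$)
$l{\left(j{\left(-3,5 \right)} \right)} - w = 2 \cdot 5^{2} - 14639 = 2 \cdot 25 - 14639 = 50 - 14639 = -14589$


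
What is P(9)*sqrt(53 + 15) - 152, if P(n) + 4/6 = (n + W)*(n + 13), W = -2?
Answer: -152 + 920*sqrt(17)/3 ≈ 1112.4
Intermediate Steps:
P(n) = -2/3 + (-2 + n)*(13 + n) (P(n) = -2/3 + (n - 2)*(n + 13) = -2/3 + (-2 + n)*(13 + n))
P(9)*sqrt(53 + 15) - 152 = (-80/3 + 9**2 + 11*9)*sqrt(53 + 15) - 152 = (-80/3 + 81 + 99)*sqrt(68) - 152 = 460*(2*sqrt(17))/3 - 152 = 920*sqrt(17)/3 - 152 = -152 + 920*sqrt(17)/3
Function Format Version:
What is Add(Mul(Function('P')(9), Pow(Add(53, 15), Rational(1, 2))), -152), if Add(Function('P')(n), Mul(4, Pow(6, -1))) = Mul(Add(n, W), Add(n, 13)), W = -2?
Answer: Add(-152, Mul(Rational(920, 3), Pow(17, Rational(1, 2)))) ≈ 1112.4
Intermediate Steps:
Function('P')(n) = Add(Rational(-2, 3), Mul(Add(-2, n), Add(13, n))) (Function('P')(n) = Add(Rational(-2, 3), Mul(Add(n, -2), Add(n, 13))) = Add(Rational(-2, 3), Mul(Add(-2, n), Add(13, n))))
Add(Mul(Function('P')(9), Pow(Add(53, 15), Rational(1, 2))), -152) = Add(Mul(Add(Rational(-80, 3), Pow(9, 2), Mul(11, 9)), Pow(Add(53, 15), Rational(1, 2))), -152) = Add(Mul(Add(Rational(-80, 3), 81, 99), Pow(68, Rational(1, 2))), -152) = Add(Mul(Rational(460, 3), Mul(2, Pow(17, Rational(1, 2)))), -152) = Add(Mul(Rational(920, 3), Pow(17, Rational(1, 2))), -152) = Add(-152, Mul(Rational(920, 3), Pow(17, Rational(1, 2))))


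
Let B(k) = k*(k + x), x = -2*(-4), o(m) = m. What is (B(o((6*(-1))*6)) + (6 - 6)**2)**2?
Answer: 1016064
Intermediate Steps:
x = 8
B(k) = k*(8 + k) (B(k) = k*(k + 8) = k*(8 + k))
(B(o((6*(-1))*6)) + (6 - 6)**2)**2 = (((6*(-1))*6)*(8 + (6*(-1))*6) + (6 - 6)**2)**2 = ((-6*6)*(8 - 6*6) + 0**2)**2 = (-36*(8 - 36) + 0)**2 = (-36*(-28) + 0)**2 = (1008 + 0)**2 = 1008**2 = 1016064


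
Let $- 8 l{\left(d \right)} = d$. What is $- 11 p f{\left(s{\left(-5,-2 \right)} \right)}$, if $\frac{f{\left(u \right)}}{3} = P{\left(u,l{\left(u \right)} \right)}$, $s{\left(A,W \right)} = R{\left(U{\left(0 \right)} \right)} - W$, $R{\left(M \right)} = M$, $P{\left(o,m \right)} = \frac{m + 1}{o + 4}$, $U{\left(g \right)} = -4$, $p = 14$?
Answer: $- \frac{1155}{4} \approx -288.75$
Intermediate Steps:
$l{\left(d \right)} = - \frac{d}{8}$
$P{\left(o,m \right)} = \frac{1 + m}{4 + o}$
$s{\left(A,W \right)} = -4 - W$
$f{\left(u \right)} = \frac{3 \left(1 - \frac{u}{8}\right)}{4 + u}$ ($f{\left(u \right)} = 3 \frac{1 - \frac{u}{8}}{4 + u} = \frac{3 \left(1 - \frac{u}{8}\right)}{4 + u}$)
$- 11 p f{\left(s{\left(-5,-2 \right)} \right)} = \left(-11\right) 14 \frac{3 \left(8 - \left(-4 - -2\right)\right)}{8 \left(4 - 2\right)} = - 154 \frac{3 \left(8 - \left(-4 + 2\right)\right)}{8 \left(4 + \left(-4 + 2\right)\right)} = - 154 \frac{3 \left(8 - -2\right)}{8 \left(4 - 2\right)} = - 154 \frac{3 \left(8 + 2\right)}{8 \cdot 2} = - 154 \cdot \frac{3}{8} \cdot \frac{1}{2} \cdot 10 = \left(-154\right) \frac{15}{8} = - \frac{1155}{4}$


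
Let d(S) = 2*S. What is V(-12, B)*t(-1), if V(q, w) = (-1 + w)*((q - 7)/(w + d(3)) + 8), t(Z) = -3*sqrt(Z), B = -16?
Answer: 5049*I/10 ≈ 504.9*I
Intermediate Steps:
V(q, w) = (-1 + w)*(8 + (-7 + q)/(6 + w)) (V(q, w) = (-1 + w)*((q - 7)/(w + 2*3) + 8) = (-1 + w)*((-7 + q)/(w + 6) + 8) = (-1 + w)*((-7 + q)/(6 + w) + 8) = (-1 + w)*(8 + (-7 + q)/(6 + w)))
V(-12, B)*t(-1) = ((-41 - 1*(-12) + 8*(-16)**2 + 33*(-16) - 12*(-16))/(6 - 16))*(-3*I) = ((-41 + 12 + 8*256 - 528 + 192)/(-10))*(-3*I) = (-(-41 + 12 + 2048 - 528 + 192)/10)*(-3*I) = (-1/10*1683)*(-3*I) = -(-5049)*I/10 = 5049*I/10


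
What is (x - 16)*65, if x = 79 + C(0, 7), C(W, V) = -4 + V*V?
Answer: 7020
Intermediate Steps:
C(W, V) = -4 + V**2
x = 124 (x = 79 + (-4 + 7**2) = 79 + (-4 + 49) = 79 + 45 = 124)
(x - 16)*65 = (124 - 16)*65 = 108*65 = 7020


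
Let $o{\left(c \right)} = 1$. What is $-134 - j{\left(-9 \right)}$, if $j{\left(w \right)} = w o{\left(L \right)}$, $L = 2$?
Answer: $-125$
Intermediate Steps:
$j{\left(w \right)} = w$ ($j{\left(w \right)} = w 1 = w$)
$-134 - j{\left(-9 \right)} = -134 - -9 = -134 + 9 = -125$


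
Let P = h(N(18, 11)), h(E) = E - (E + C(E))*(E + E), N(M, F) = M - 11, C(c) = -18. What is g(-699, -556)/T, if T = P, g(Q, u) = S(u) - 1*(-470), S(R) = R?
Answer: -86/161 ≈ -0.53416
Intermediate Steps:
N(M, F) = -11 + M
h(E) = E - 2*E*(-18 + E) (h(E) = E - (E - 18)*(E + E) = E - (-18 + E)*2*E = E - 2*E*(-18 + E))
g(Q, u) = 470 + u (g(Q, u) = u - 1*(-470) = u + 470 = 470 + u)
P = 161 (P = (-11 + 18)*(37 - 2*(-11 + 18)) = 7*(37 - 2*7) = 7*(37 - 14) = 7*23 = 161)
T = 161
g(-699, -556)/T = (470 - 556)/161 = -86*1/161 = -86/161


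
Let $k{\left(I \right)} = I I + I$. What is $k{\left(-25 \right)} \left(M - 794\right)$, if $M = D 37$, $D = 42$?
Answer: $456000$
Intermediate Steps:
$k{\left(I \right)} = I + I^{2}$ ($k{\left(I \right)} = I^{2} + I = I + I^{2}$)
$M = 1554$ ($M = 42 \cdot 37 = 1554$)
$k{\left(-25 \right)} \left(M - 794\right) = - 25 \left(1 - 25\right) \left(1554 - 794\right) = \left(-25\right) \left(-24\right) \left(1554 - 794\right) = 600 \cdot 760 = 456000$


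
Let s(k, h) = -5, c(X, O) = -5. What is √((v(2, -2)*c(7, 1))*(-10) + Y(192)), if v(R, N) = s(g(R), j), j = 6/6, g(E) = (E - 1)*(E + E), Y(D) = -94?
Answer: 2*I*√86 ≈ 18.547*I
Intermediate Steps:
g(E) = 2*E*(-1 + E) (g(E) = (-1 + E)*(2*E) = 2*E*(-1 + E))
j = 1 (j = 6*(⅙) = 1)
v(R, N) = -5
√((v(2, -2)*c(7, 1))*(-10) + Y(192)) = √(-5*(-5)*(-10) - 94) = √(25*(-10) - 94) = √(-250 - 94) = √(-344) = 2*I*√86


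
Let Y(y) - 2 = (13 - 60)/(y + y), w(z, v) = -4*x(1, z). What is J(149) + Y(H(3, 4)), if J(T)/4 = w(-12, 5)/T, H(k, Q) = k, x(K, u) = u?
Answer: -4063/894 ≈ -4.5447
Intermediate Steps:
w(z, v) = -4*z
Y(y) = 2 - 47/(2*y) (Y(y) = 2 + (13 - 60)/(y + y) = 2 - 47*1/(2*y) = 2 - 47/(2*y))
J(T) = 192/T (J(T) = 4*((-4*(-12))/T) = 4*(48/T) = 192/T)
J(149) + Y(H(3, 4)) = 192/149 + (2 - 47/2/3) = 192*(1/149) + (2 - 47/2*⅓) = 192/149 + (2 - 47/6) = 192/149 - 35/6 = -4063/894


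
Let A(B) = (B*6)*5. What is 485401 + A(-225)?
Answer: 478651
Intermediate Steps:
A(B) = 30*B (A(B) = (6*B)*5 = 30*B)
485401 + A(-225) = 485401 + 30*(-225) = 485401 - 6750 = 478651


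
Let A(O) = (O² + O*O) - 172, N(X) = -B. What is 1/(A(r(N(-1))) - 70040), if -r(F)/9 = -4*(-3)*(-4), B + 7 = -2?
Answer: 1/303036 ≈ 3.2999e-6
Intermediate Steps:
B = -9 (B = -7 - 2 = -9)
N(X) = 9 (N(X) = -1*(-9) = 9)
r(F) = 432 (r(F) = -9*(-4*(-3))*(-4) = -108*(-4) = -9*(-48) = 432)
A(O) = -172 + 2*O² (A(O) = (O² + O²) - 172 = 2*O² - 172 = -172 + 2*O²)
1/(A(r(N(-1))) - 70040) = 1/((-172 + 2*432²) - 70040) = 1/((-172 + 2*186624) - 70040) = 1/((-172 + 373248) - 70040) = 1/(373076 - 70040) = 1/303036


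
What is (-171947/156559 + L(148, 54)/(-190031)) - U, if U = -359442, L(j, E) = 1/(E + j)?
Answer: 2160137304027939763/6009714792458 ≈ 3.5944e+5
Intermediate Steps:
(-171947/156559 + L(148, 54)/(-190031)) - U = (-171947/156559 + 1/((54 + 148)*(-190031))) - 1*(-359442) = (-171947*1/156559 - 1/190031/202) + 359442 = (-171947/156559 + (1/202)*(-1/190031)) + 359442 = (-171947/156559 - 1/38386262) + 359442 = -6600402748673/6009714792458 + 359442 = 2160137304027939763/6009714792458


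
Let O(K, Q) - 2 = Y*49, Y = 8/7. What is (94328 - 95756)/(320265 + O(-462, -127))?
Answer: -1428/320323 ≈ -0.0044580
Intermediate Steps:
Y = 8/7 (Y = 8*(⅐) = 8/7 ≈ 1.1429)
O(K, Q) = 58 (O(K, Q) = 2 + (8/7)*49 = 2 + 56 = 58)
(94328 - 95756)/(320265 + O(-462, -127)) = (94328 - 95756)/(320265 + 58) = -1428/320323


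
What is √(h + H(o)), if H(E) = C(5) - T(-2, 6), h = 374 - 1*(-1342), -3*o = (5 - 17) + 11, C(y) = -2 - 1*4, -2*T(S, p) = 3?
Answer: √6846/2 ≈ 41.370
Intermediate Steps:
T(S, p) = -3/2 (T(S, p) = -½*3 = -3/2)
C(y) = -6 (C(y) = -2 - 4 = -6)
o = ⅓ (o = -((5 - 17) + 11)/3 = -(-12 + 11)/3 = -⅓*(-1) = ⅓ ≈ 0.33333)
h = 1716 (h = 374 + 1342 = 1716)
H(E) = -9/2 (H(E) = -6 - 1*(-3/2) = -6 + 3/2 = -9/2)
√(h + H(o)) = √(1716 - 9/2) = √(3423/2) = √6846/2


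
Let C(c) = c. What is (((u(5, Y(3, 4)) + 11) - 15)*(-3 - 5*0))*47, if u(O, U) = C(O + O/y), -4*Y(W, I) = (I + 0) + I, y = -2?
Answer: 423/2 ≈ 211.50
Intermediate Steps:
Y(W, I) = -I/2 (Y(W, I) = -((I + 0) + I)/4 = -(I + I)/4 = -I/2)
u(O, U) = O/2 (u(O, U) = O + O/(-2) = O + O*(-½) = O - O/2 = O/2)
(((u(5, Y(3, 4)) + 11) - 15)*(-3 - 5*0))*47 = ((((½)*5 + 11) - 15)*(-3 - 5*0))*47 = (((5/2 + 11) - 15)*(-3 + 0))*47 = ((27/2 - 15)*(-3))*47 = -3/2*(-3)*47 = (9/2)*47 = 423/2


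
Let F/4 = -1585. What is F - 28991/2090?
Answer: -13279591/2090 ≈ -6353.9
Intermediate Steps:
F = -6340 (F = 4*(-1585) = -6340)
F - 28991/2090 = -6340 - 28991/2090 = -13279591/2090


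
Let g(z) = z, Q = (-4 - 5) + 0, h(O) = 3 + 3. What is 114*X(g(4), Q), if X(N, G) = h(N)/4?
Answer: 171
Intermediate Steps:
h(O) = 6
Q = -9 (Q = -9 + 0 = -9)
X(N, G) = 3/2 (X(N, G) = 6/4 = 6*(¼) = 3/2)
114*X(g(4), Q) = 114*(3/2) = 171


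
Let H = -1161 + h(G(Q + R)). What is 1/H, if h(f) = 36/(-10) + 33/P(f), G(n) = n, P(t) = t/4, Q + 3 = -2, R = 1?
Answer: -5/5988 ≈ -0.00083500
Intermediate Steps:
Q = -5 (Q = -3 - 2 = -5)
P(t) = t/4 (P(t) = t*(¼) = t/4)
h(f) = -18/5 + 132/f (h(f) = 36/(-10) + 33/((f/4)) = 36*(-⅒) + 33*(4/f) = -18/5 + 132/f)
H = -5988/5 (H = -1161 + (-18/5 + 132/(-5 + 1)) = -1161 + (-18/5 + 132/(-4)) = -1161 + (-18/5 + 132*(-¼)) = -1161 + (-18/5 - 33) = -1161 - 183/5 = -5988/5 ≈ -1197.6)
1/H = 1/(-5988/5) = -5/5988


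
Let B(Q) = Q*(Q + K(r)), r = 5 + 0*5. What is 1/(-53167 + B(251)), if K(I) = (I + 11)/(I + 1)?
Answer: 3/31510 ≈ 9.5208e-5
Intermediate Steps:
r = 5 (r = 5 + 0 = 5)
K(I) = (11 + I)/(1 + I)
B(Q) = Q*(8/3 + Q) (B(Q) = Q*(Q + (11 + 5)/(1 + 5)) = Q*(Q + 16/6) = Q*(Q + (1/6)*16) = Q*(Q + 8/3) = Q*(8/3 + Q))
1/(-53167 + B(251)) = 1/(-53167 + (1/3)*251*(8 + 3*251)) = 1/(-53167 + (1/3)*251*(8 + 753)) = 1/(-53167 + (1/3)*251*761) = 1/(-53167 + 191011/3) = 1/(31510/3) = 3/31510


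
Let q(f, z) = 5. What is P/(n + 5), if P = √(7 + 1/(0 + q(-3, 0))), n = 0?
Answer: 6*√5/25 ≈ 0.53666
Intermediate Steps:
P = 6*√5/5 (P = √(7 + 1/(0 + 5)) = √(7 + 1/5) = √(7 + ⅕) = √(36/5) = 6*√5/5 ≈ 2.6833)
P/(n + 5) = (6*√5/5)/(0 + 5) = (6*√5/5)/5 = (6*√5/5)*(⅕) = 6*√5/25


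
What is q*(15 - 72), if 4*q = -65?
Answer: 3705/4 ≈ 926.25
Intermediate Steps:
q = -65/4 (q = (1/4)*(-65) = -65/4 ≈ -16.250)
q*(15 - 72) = -65*(15 - 72)/4 = -65/4*(-57) = 3705/4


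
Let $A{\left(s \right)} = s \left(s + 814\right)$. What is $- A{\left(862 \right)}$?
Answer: $-1444712$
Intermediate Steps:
$A{\left(s \right)} = s \left(814 + s\right)$
$- A{\left(862 \right)} = - 862 \left(814 + 862\right) = - 862 \cdot 1676 = \left(-1\right) 1444712 = -1444712$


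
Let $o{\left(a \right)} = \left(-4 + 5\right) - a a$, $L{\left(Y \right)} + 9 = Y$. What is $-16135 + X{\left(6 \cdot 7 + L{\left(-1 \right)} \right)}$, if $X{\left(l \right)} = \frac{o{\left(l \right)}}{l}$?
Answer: $- \frac{517343}{32} \approx -16167.0$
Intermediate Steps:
$L{\left(Y \right)} = -9 + Y$
$o{\left(a \right)} = 1 - a^{2}$
$X{\left(l \right)} = \frac{1 - l^{2}}{l}$
$-16135 + X{\left(6 \cdot 7 + L{\left(-1 \right)} \right)} = -16135 - \left(-10 + 42 - \frac{1}{6 \cdot 7 - 10}\right) = -16135 + \left(\frac{1}{42 - 10} - \left(42 - 10\right)\right) = -16135 + \left(\frac{1}{32} - 32\right) = -16135 - \frac{1023}{32} = - \frac{517343}{32}$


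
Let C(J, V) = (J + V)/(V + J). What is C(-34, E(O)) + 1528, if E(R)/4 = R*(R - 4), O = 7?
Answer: 1529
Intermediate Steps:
E(R) = 4*R*(-4 + R) (E(R) = 4*(R*(R - 4)) = 4*(R*(-4 + R)) = 4*R*(-4 + R))
C(J, V) = 1 (C(J, V) = (J + V)/(J + V) = 1)
C(-34, E(O)) + 1528 = 1 + 1528 = 1529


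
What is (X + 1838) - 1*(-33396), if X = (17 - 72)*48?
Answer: 32594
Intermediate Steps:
X = -2640 (X = -55*48 = -2640)
(X + 1838) - 1*(-33396) = (-2640 + 1838) - 1*(-33396) = -802 + 33396 = 32594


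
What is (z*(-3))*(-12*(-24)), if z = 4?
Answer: -3456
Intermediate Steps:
(z*(-3))*(-12*(-24)) = (4*(-3))*(-12*(-24)) = -12*288 = -3456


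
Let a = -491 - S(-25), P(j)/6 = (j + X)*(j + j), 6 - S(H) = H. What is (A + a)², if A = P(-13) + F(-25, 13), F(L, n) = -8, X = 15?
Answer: 708964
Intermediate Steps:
S(H) = 6 - H
P(j) = 12*j*(15 + j) (P(j) = 6*((j + 15)*(j + j)) = 6*((15 + j)*(2*j)) = 6*(2*j*(15 + j)) = 12*j*(15 + j))
a = -522 (a = -491 - (6 - 1*(-25)) = -491 - (6 + 25) = -491 - 1*31 = -491 - 31 = -522)
A = -320 (A = 12*(-13)*(15 - 13) - 8 = 12*(-13)*2 - 8 = -312 - 8 = -320)
(A + a)² = (-320 - 522)² = (-842)² = 708964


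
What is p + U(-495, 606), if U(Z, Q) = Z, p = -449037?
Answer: -449532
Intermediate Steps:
p + U(-495, 606) = -449037 - 495 = -449532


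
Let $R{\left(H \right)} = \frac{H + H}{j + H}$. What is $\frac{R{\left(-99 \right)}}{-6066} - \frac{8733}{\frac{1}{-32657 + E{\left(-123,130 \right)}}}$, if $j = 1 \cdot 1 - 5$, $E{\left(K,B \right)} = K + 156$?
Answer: $\frac{9889351061701}{34711} \approx 2.8491 \cdot 10^{8}$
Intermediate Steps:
$E{\left(K,B \right)} = 156 + K$
$j = -4$ ($j = 1 - 5 = -4$)
$R{\left(H \right)} = \frac{2 H}{-4 + H}$ ($R{\left(H \right)} = \frac{H + H}{-4 + H} = \frac{2 H}{-4 + H}$)
$\frac{R{\left(-99 \right)}}{-6066} - \frac{8733}{\frac{1}{-32657 + E{\left(-123,130 \right)}}} = \frac{2 \left(-99\right) \frac{1}{-4 - 99}}{-6066} - \frac{8733}{\frac{1}{-32657 + \left(156 - 123\right)}} = 2 \left(-99\right) \frac{1}{-103} \left(- \frac{1}{6066}\right) - \frac{8733}{\frac{1}{-32657 + 33}} = 2 \left(-99\right) \left(- \frac{1}{103}\right) \left(- \frac{1}{6066}\right) - \frac{8733}{\frac{1}{-32624}} = \frac{198}{103} \left(- \frac{1}{6066}\right) - \frac{8733}{- \frac{1}{32624}} = - \frac{11}{34711} - -284905392 = - \frac{11}{34711} + 284905392 = \frac{9889351061701}{34711}$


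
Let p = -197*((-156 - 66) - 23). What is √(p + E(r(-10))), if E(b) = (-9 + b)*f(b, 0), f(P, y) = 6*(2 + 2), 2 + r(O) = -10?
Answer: √47761 ≈ 218.54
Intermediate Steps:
r(O) = -12 (r(O) = -2 - 10 = -12)
f(P, y) = 24 (f(P, y) = 6*4 = 24)
p = 48265 (p = -197*(-222 - 23) = -197*(-245) = 48265)
E(b) = -216 + 24*b (E(b) = (-9 + b)*24 = -216 + 24*b)
√(p + E(r(-10))) = √(48265 + (-216 + 24*(-12))) = √(48265 + (-216 - 288)) = √(48265 - 504) = √47761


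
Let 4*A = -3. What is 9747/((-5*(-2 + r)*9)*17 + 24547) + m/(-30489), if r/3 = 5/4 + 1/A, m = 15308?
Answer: -419752352/3203570697 ≈ -0.13103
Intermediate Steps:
A = -3/4 (A = (1/4)*(-3) = -3/4 ≈ -0.75000)
r = -1/4 (r = 3*(5/4 + 1/(-3/4)) = 3*(5*(1/4) + 1*(-4/3)) = 3*(5/4 - 4/3) = 3*(-1/12) = -1/4 ≈ -0.25000)
9747/((-5*(-2 + r)*9)*17 + 24547) + m/(-30489) = 9747/((-5*(-2 - 1/4)*9)*17 + 24547) + 15308/(-30489) = 9747/((-5*(-9/4)*9)*17 + 24547) + 15308*(-1/30489) = 9747/(((45/4)*9)*17 + 24547) - 15308/30489 = 9747/((405/4)*17 + 24547) - 15308/30489 = 9747/(6885/4 + 24547) - 15308/30489 = 9747/(105073/4) - 15308/30489 = 9747*(4/105073) - 15308/30489 = 38988/105073 - 15308/30489 = -419752352/3203570697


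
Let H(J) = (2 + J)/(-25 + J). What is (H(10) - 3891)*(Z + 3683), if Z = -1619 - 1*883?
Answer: -22981079/5 ≈ -4.5962e+6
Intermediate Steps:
H(J) = (2 + J)/(-25 + J)
Z = -2502 (Z = -1619 - 883 = -2502)
(H(10) - 3891)*(Z + 3683) = ((2 + 10)/(-25 + 10) - 3891)*(-2502 + 3683) = (12/(-15) - 3891)*1181 = (-1/15*12 - 3891)*1181 = (-⅘ - 3891)*1181 = -19459/5*1181 = -22981079/5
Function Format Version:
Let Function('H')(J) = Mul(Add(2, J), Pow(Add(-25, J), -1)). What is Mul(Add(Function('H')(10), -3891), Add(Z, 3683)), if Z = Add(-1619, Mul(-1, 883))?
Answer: Rational(-22981079, 5) ≈ -4.5962e+6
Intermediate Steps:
Function('H')(J) = Mul(Pow(Add(-25, J), -1), Add(2, J))
Z = -2502 (Z = Add(-1619, -883) = -2502)
Mul(Add(Function('H')(10), -3891), Add(Z, 3683)) = Mul(Add(Mul(Pow(Add(-25, 10), -1), Add(2, 10)), -3891), Add(-2502, 3683)) = Mul(Add(Mul(Pow(-15, -1), 12), -3891), 1181) = Mul(Add(Mul(Rational(-1, 15), 12), -3891), 1181) = Mul(Add(Rational(-4, 5), -3891), 1181) = Mul(Rational(-19459, 5), 1181) = Rational(-22981079, 5)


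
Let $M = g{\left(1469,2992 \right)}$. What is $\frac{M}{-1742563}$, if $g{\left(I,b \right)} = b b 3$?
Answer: $- \frac{26856192}{1742563} \approx -15.412$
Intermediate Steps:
$g{\left(I,b \right)} = 3 b^{2}$ ($g{\left(I,b \right)} = b^{2} \cdot 3 = 3 b^{2}$)
$M = 26856192$ ($M = 3 \cdot 2992^{2} = 3 \cdot 8952064 = 26856192$)
$\frac{M}{-1742563} = \frac{26856192}{-1742563} = 26856192 \left(- \frac{1}{1742563}\right) = - \frac{26856192}{1742563}$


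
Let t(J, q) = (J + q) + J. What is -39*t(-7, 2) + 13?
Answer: 481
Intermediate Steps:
t(J, q) = q + 2*J
-39*t(-7, 2) + 13 = -39*(2 + 2*(-7)) + 13 = -39*(2 - 14) + 13 = -39*(-12) + 13 = 468 + 13 = 481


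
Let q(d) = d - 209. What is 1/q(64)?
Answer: -1/145 ≈ -0.0068966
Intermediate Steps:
q(d) = -209 + d
1/q(64) = 1/(-209 + 64) = 1/(-145) = -1/145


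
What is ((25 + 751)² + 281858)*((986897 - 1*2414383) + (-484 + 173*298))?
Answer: -1216798542144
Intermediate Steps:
((25 + 751)² + 281858)*((986897 - 1*2414383) + (-484 + 173*298)) = (776² + 281858)*((986897 - 2414383) + (-484 + 51554)) = (602176 + 281858)*(-1427486 + 51070) = 884034*(-1376416) = -1216798542144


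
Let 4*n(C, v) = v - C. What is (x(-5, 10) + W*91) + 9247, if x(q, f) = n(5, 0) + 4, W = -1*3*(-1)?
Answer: 38091/4 ≈ 9522.8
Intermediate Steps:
n(C, v) = -C/4 + v/4 (n(C, v) = (v - C)/4 = -C/4 + v/4)
W = 3 (W = -3*(-1) = 3)
x(q, f) = 11/4 (x(q, f) = (-1/4*5 + (1/4)*0) + 4 = (-5/4 + 0) + 4 = -5/4 + 4 = 11/4)
(x(-5, 10) + W*91) + 9247 = (11/4 + 3*91) + 9247 = (11/4 + 273) + 9247 = 1103/4 + 9247 = 38091/4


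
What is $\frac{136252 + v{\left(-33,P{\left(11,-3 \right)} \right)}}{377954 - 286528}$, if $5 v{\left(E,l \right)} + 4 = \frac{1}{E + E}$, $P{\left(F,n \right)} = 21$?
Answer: $\frac{8992579}{6034116} \approx 1.4903$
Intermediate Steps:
$v{\left(E,l \right)} = - \frac{4}{5} + \frac{1}{10 E}$ ($v{\left(E,l \right)} = - \frac{4}{5} + \frac{1}{5 \left(E + E\right)} = - \frac{4}{5} + \frac{1}{5 \cdot 2 E} = - \frac{4}{5} + \frac{\frac{1}{2} \frac{1}{E}}{5} = - \frac{4}{5} + \frac{1}{10 E}$)
$\frac{136252 + v{\left(-33,P{\left(11,-3 \right)} \right)}}{377954 - 286528} = \frac{136252 + \frac{1 - -264}{10 \left(-33\right)}}{377954 - 286528} = \frac{136252 + \frac{1}{10} \left(- \frac{1}{33}\right) \left(1 + 264\right)}{91426} = \left(136252 + \frac{1}{10} \left(- \frac{1}{33}\right) 265\right) \frac{1}{91426} = \left(136252 - \frac{53}{66}\right) \frac{1}{91426} = \frac{8992579}{66} \cdot \frac{1}{91426} = \frac{8992579}{6034116}$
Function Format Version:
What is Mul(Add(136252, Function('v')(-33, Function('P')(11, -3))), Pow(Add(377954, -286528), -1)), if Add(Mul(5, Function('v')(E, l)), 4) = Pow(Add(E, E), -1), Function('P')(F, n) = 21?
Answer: Rational(8992579, 6034116) ≈ 1.4903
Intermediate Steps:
Function('v')(E, l) = Add(Rational(-4, 5), Mul(Rational(1, 10), Pow(E, -1))) (Function('v')(E, l) = Add(Rational(-4, 5), Mul(Rational(1, 5), Pow(Add(E, E), -1))) = Add(Rational(-4, 5), Mul(Rational(1, 5), Pow(Mul(2, E), -1))) = Add(Rational(-4, 5), Mul(Rational(1, 5), Mul(Rational(1, 2), Pow(E, -1)))) = Add(Rational(-4, 5), Mul(Rational(1, 10), Pow(E, -1))))
Mul(Add(136252, Function('v')(-33, Function('P')(11, -3))), Pow(Add(377954, -286528), -1)) = Mul(Add(136252, Mul(Rational(1, 10), Pow(-33, -1), Add(1, Mul(-8, -33)))), Pow(Add(377954, -286528), -1)) = Mul(Add(136252, Mul(Rational(1, 10), Rational(-1, 33), Add(1, 264))), Pow(91426, -1)) = Mul(Add(136252, Mul(Rational(1, 10), Rational(-1, 33), 265)), Rational(1, 91426)) = Mul(Add(136252, Rational(-53, 66)), Rational(1, 91426)) = Mul(Rational(8992579, 66), Rational(1, 91426)) = Rational(8992579, 6034116)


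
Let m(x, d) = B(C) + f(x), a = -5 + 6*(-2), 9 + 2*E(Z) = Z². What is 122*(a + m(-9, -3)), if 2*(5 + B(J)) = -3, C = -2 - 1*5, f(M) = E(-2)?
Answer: -3172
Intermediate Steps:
E(Z) = -9/2 + Z²/2
f(M) = -5/2 (f(M) = -9/2 + (½)*(-2)² = -9/2 + (½)*4 = -9/2 + 2 = -5/2)
C = -7 (C = -2 - 5 = -7)
B(J) = -13/2 (B(J) = -5 + (½)*(-3) = -5 - 3/2 = -13/2)
a = -17 (a = -5 - 12 = -17)
m(x, d) = -9 (m(x, d) = -13/2 - 5/2 = -9)
122*(a + m(-9, -3)) = 122*(-17 - 9) = 122*(-26) = -3172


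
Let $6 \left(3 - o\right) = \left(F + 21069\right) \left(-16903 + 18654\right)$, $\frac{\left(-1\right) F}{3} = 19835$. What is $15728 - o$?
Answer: $-11201181$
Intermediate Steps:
$F = -59505$ ($F = \left(-3\right) 19835 = -59505$)
$o = 11216909$ ($o = 3 - \frac{\left(-59505 + 21069\right) \left(-16903 + 18654\right)}{6} = 3 - \frac{\left(-38436\right) 1751}{6} = 3 - -11216906 = 3 + 11216906 = 11216909$)
$15728 - o = 15728 - 11216909 = -11201181$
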